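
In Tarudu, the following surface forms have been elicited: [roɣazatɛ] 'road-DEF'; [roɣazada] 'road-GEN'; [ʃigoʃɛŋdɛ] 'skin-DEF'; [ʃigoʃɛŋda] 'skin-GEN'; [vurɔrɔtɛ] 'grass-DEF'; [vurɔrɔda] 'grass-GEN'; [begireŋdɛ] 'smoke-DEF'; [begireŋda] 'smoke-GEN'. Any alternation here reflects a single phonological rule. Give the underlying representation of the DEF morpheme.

The DEF morpheme has two allomorphs, [-dɛ] and [-tɛ].
By contrast the GEN suffix keeps its initial [d] throughout — that segment must be underlying.
So the underlying form is /-tɛ/, and voiceless stops become voiced after a nasal.

/-tɛ/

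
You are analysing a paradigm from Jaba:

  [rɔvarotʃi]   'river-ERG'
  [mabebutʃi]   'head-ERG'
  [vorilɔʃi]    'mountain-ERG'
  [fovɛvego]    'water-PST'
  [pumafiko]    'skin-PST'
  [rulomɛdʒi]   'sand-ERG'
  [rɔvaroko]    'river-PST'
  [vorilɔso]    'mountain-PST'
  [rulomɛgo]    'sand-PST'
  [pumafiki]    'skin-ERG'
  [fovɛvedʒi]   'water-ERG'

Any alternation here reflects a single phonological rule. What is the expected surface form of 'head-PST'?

The root 'river' surfaces as [rɔvaroko] and [rɔvarotʃi], with a stem-final [k] ~ [tʃ] alternation.
But 'skin' keeps [k] in both environments ([pumafiko], [pumafiki]), so there is no rule changing /k/ to [tʃ] before the ERG suffix.
Therefore /tʃ/ is basic and [k] is derived by depalatalization (palato-alveolar /tʃ/, /dʒ/ and /ʃ/ become [k], [g] and [s] when no front vowel follows).
From [mabebutʃi] the stem 'head' is /mabebutʃ/; when no front vowel follows this yields [mabebuko].

[mabebuko]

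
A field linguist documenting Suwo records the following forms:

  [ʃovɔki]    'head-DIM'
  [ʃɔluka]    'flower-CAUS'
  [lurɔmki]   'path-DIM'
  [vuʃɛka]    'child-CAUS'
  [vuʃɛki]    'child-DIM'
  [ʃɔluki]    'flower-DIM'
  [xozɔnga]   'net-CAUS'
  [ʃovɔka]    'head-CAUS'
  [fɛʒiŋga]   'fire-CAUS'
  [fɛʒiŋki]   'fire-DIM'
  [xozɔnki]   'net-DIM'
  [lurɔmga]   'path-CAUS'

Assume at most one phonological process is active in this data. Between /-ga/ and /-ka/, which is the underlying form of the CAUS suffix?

/-ga/

The CAUS suffix surfaces as [-ga] and [-ka], depending on the final segment of the stem.
The DIM suffix, which begins with [k], is invariant after every stem; so [k] is not altered by any rule here.
The CAUS suffix is therefore /-ga/ underlyingly, with post-vocalic devoicing: voiced stops become voiceless after a vowel.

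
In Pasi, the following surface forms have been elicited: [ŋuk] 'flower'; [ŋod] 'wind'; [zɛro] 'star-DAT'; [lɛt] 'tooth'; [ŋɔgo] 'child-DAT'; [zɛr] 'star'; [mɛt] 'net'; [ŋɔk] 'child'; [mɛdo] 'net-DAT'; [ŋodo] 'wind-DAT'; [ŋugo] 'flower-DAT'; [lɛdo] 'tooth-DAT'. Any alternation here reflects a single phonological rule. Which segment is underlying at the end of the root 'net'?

The root 'net' surfaces as [mɛt] and [mɛdo], with a stem-final [t] ~ [d] alternation.
Compare 'wind', with invariant [d] in [ŋod] and [ŋodo]: an analysis with underlying /d/ and a rule producing [t] in isolation would wrongly predict alternation here too.
Therefore /t/ is basic and [d] is derived by intervocalic voicing (voiceless stops become voiced between vowels).

/t/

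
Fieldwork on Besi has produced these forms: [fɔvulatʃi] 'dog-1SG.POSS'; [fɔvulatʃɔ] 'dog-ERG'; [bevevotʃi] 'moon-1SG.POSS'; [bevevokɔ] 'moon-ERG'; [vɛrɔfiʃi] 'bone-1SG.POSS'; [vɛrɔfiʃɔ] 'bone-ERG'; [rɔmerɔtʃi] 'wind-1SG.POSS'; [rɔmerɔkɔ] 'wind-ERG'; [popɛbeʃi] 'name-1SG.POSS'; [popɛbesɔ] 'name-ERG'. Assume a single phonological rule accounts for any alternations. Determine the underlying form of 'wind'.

/rɔmerɔk/

The root 'wind' surfaces as [rɔmerɔtʃi] and [rɔmerɔkɔ], with a stem-final [tʃ] ~ [k] alternation.
The stem 'dog' ([fɔvulatʃi], [fɔvulatʃɔ]) shows [tʃ] unchanged in both environments, so [tʃ] cannot be basic with [k] derived before the ERG suffix.
The underlying segment must be /k/; /k/ and /s/ become palato-alveolar [tʃ] and [ʃ] before a front vowel, yielding [tʃ] there.
Hence 'wind' is /rɔmerɔk/ underlyingly.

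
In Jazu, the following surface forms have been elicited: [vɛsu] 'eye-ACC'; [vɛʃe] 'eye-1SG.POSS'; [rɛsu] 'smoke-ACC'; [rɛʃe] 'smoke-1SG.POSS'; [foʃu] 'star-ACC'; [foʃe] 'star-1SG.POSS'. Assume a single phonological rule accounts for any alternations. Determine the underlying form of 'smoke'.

'smoke' shows [s] ~ [ʃ] at the end of the stem ([rɛsu] vs [rɛʃe]).
But 'star' keeps [ʃ] in both environments ([foʃu], [foʃe]), so there is no rule changing /ʃ/ to [s] before the ACC suffix.
So /s/ is underlying, and a rule of palatalization before a front vowel — /s/ becomes palato-alveolar [ʃ] before a front vowel — gives [ʃ].
The underlying form of 'smoke' is therefore /rɛs/.

/rɛs/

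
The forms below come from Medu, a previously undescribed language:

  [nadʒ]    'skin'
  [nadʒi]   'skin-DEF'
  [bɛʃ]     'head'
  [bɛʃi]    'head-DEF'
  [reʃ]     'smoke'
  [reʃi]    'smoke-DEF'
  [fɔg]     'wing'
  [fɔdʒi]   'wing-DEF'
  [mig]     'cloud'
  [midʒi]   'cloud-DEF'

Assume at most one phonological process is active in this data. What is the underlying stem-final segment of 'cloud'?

The stem for 'cloud' ends in [g] in [mig] but [dʒ] in [midʒi].
But 'skin' keeps [dʒ] in both environments ([nadʒ], [nadʒi]), so there is no rule changing /dʒ/ to [g] in isolation.
The alternation reflects palatalization before a front vowel: /g/ becomes palato-alveolar [dʒ] before a front vowel. /g/ is underlying.

/g/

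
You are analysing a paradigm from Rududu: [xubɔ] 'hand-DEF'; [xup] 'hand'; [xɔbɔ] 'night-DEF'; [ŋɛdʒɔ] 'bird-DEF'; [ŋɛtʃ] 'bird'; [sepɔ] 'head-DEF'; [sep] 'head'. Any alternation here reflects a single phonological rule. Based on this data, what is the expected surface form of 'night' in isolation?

In [xubɔ] and [xup] the final segment of 'hand' alternates: [b] ~ [p].
The stem 'head' ([sepɔ], [sep]) shows [p] unchanged in both environments, so [p] cannot be basic with [b] derived before the DEF suffix.
The underlying segment must be /b/; voiced obstruents become voiceless word-finally, yielding [p] there.
The one attested form of 'night', [xɔbɔ], shows underlying /xɔb/. Applying the same rule word-finally gives [xɔp].

[xɔp]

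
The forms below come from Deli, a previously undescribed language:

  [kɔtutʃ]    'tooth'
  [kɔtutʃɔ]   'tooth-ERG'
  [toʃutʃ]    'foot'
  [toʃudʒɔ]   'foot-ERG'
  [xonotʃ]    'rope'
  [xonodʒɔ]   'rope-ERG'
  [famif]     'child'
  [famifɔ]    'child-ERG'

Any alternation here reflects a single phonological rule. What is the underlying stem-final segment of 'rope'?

'rope' shows [tʃ] ~ [dʒ] at the end of the stem ([xonotʃ] vs [xonodʒɔ]).
If /tʃ/ were underlying and a rule turned it into [dʒ] before the ERG suffix, 'tooth' would also alternate; but it has [tʃ] in both [kɔtutʃ] and [kɔtutʃɔ].
Therefore /dʒ/ is basic and [tʃ] is derived by word-final obstruent devoicing (voiced obstruents become voiceless word-finally).

/dʒ/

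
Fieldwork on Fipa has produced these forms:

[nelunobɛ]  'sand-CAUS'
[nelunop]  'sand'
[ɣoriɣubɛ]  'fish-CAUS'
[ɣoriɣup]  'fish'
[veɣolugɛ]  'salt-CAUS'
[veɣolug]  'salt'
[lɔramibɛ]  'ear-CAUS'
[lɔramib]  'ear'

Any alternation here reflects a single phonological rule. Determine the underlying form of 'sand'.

In [nelunobɛ] and [nelunop] the final segment of 'sand' alternates: [b] ~ [p].
The stem 'ear' ([lɔramibɛ], [lɔramib]) shows [b] unchanged in both environments, so [b] cannot be basic with [p] derived in isolation.
The alternation reflects intervocalic voicing: voiceless stops become voiced between vowels. /p/ is underlying.

/nelunop/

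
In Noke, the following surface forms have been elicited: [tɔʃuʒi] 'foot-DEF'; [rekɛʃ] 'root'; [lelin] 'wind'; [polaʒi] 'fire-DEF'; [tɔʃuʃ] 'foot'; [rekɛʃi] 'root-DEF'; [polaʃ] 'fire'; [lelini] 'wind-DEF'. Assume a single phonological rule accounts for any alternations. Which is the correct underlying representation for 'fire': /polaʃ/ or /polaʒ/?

The root 'fire' surfaces as [polaʒi] and [polaʃ], with a stem-final [ʒ] ~ [ʃ] alternation.
Compare 'root', with invariant [ʃ] in [rekɛʃi] and [rekɛʃ]: an analysis with underlying /ʃ/ and a rule producing [ʒ] before the DEF suffix would wrongly predict alternation here too.
The alternation reflects word-final obstruent devoicing: voiced obstruents become voiceless word-finally. /ʒ/ is underlying.

/polaʒ/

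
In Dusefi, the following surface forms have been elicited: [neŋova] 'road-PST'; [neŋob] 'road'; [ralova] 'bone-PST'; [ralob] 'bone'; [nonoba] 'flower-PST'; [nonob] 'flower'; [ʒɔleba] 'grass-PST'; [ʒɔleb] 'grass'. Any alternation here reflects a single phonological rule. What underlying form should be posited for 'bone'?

/ralov/

In [ralova] and [ralob] the final segment of 'bone' alternates: [v] ~ [b].
But 'grass' keeps [b] in both environments ([ʒɔleba], [ʒɔleb]), so there is no rule changing /b/ to [v] before the PST suffix.
Therefore /v/ is basic and [b] is derived by word-final hardening (voiced fricatives become stops word-finally).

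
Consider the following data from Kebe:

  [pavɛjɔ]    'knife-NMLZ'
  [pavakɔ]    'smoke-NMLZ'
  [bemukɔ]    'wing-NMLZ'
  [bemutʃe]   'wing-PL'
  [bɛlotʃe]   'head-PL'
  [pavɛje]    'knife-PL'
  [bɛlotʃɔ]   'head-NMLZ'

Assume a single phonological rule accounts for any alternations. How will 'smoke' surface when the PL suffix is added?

In [bemutʃe] and [bemukɔ] the final segment of 'wing' alternates: [tʃ] ~ [k].
Compare 'head', with invariant [tʃ] in [bɛlotʃe] and [bɛlotʃɔ]: an analysis with underlying /tʃ/ and a rule producing [k] before the NMLZ suffix would wrongly predict alternation here too.
The alternation reflects palatalization before a front vowel: /k/ becomes palato-alveolar [tʃ] before a front vowel. /k/ is underlying.
The one attested form of 'smoke', [pavakɔ], shows underlying /pavak/. Applying the same rule before a front vowel gives [pavatʃe].

[pavatʃe]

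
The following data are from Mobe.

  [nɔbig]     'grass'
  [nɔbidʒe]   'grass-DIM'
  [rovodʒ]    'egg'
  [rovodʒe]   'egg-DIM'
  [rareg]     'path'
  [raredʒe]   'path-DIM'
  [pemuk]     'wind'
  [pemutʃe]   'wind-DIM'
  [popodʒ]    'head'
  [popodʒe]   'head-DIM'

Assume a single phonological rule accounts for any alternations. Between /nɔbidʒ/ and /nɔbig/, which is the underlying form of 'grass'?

The root 'grass' surfaces as [nɔbig] and [nɔbidʒe], with a stem-final [g] ~ [dʒ] alternation.
But 'egg' keeps [dʒ] in both environments ([rovodʒ], [rovodʒe]), so there is no rule changing /dʒ/ to [g] in isolation.
So /g/ is underlying, and a rule of palatalization before a front vowel — /k/ and /g/ become palato-alveolar [tʃ] and [dʒ] before a front vowel — gives [dʒ].

/nɔbig/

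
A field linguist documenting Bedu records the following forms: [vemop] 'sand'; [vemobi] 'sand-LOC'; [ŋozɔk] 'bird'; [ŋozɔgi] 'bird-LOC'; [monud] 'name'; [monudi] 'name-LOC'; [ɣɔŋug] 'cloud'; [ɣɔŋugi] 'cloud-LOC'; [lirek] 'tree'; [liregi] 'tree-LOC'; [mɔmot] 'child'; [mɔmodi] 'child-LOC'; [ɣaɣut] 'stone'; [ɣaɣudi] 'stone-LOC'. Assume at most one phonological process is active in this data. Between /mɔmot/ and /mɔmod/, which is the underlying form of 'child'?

'child' shows [t] ~ [d] at the end of the stem ([mɔmot] vs [mɔmodi]).
But 'name' keeps [d] in both environments ([monud], [monudi]), so there is no rule changing /d/ to [t] in isolation.
The underlying segment must be /t/; voiceless stops become voiced between vowels, yielding [d] there.

/mɔmot/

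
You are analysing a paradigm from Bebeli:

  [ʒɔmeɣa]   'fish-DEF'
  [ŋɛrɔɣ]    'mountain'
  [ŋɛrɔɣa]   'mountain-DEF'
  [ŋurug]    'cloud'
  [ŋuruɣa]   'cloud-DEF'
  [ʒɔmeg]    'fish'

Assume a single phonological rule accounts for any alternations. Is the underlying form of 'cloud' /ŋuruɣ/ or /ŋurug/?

/ŋurug/

The root 'cloud' surfaces as [ŋuruɣa] and [ŋurug], with a stem-final [ɣ] ~ [g] alternation.
Compare 'mountain', with invariant [ɣ] in [ŋɛrɔɣa] and [ŋɛrɔɣ]: an analysis with underlying /ɣ/ and a rule producing [g] in isolation would wrongly predict alternation here too.
The underlying segment must be /g/; voiced stops become fricatives between vowels, yielding [ɣ] there.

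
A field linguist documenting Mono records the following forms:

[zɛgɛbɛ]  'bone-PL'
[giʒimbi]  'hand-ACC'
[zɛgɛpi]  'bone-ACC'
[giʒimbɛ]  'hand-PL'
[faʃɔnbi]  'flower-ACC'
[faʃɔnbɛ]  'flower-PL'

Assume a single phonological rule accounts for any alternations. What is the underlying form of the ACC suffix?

/-pi/

The ACC suffix surfaces as [-bi] and [-pi], depending on the final segment of the stem.
By contrast the PL suffix keeps its initial [b] throughout — that segment must be underlying.
So the underlying form is /-pi/, and voiceless stops become voiced after a nasal.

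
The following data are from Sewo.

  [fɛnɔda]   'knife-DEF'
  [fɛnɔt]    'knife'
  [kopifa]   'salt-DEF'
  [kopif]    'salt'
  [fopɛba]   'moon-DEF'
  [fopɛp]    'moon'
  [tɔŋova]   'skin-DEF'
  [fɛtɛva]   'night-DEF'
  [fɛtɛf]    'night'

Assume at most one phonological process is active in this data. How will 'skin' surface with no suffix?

[tɔŋof]

The root 'night' surfaces as [fɛtɛva] and [fɛtɛf], with a stem-final [v] ~ [f] alternation.
But 'salt' keeps [f] in both environments ([kopifa], [kopif]), so there is no rule changing /f/ to [v] before the DEF suffix.
So /v/ is underlying, and a rule of word-final obstruent devoicing — voiced obstruents become voiceless word-finally — gives [f].
From [tɔŋova] the stem 'skin' is /tɔŋov/; word-finally this yields [tɔŋof].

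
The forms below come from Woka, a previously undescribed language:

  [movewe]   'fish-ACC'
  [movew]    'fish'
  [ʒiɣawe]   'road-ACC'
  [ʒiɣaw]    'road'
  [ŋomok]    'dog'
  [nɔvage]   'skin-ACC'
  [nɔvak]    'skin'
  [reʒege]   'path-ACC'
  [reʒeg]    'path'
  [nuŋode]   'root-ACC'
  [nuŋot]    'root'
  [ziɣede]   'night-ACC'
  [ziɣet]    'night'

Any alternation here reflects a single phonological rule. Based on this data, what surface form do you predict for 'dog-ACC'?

[ŋomoge]

'skin' shows [g] ~ [k] at the end of the stem ([nɔvage] vs [nɔvak]).
Compare 'path', with invariant [g] in [reʒege] and [reʒeg]: an analysis with underlying /g/ and a rule producing [k] in isolation would wrongly predict alternation here too.
So /k/ is underlying, and a rule of intervocalic voicing — voiceless stops become voiced between vowels — gives [g].
The one attested form of 'dog', [ŋomok], shows underlying /ŋomok/. Applying the same rule between vowels gives [ŋomoge].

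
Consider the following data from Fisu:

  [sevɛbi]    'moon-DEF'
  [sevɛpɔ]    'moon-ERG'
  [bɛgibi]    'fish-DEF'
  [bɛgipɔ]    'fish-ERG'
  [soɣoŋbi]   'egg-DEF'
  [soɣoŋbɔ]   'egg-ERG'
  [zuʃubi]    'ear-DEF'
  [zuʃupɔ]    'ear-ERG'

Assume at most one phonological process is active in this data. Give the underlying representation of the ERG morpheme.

/-pɔ/

The ERG morpheme has two allomorphs, [-bɔ] and [-pɔ].
By contrast the DEF suffix keeps its initial [b] throughout — that segment must be underlying.
So the underlying form is /-pɔ/, and voiceless stops become voiced after a nasal.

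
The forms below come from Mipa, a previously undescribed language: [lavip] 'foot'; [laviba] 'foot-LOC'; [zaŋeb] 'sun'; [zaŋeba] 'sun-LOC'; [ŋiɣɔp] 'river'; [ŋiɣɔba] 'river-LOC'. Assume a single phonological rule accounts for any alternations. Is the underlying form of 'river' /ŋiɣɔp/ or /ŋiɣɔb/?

/ŋiɣɔp/

In [ŋiɣɔp] and [ŋiɣɔba] the final segment of 'river' alternates: [p] ~ [b].
But 'sun' keeps [b] in both environments ([zaŋeb], [zaŋeba]), so there is no rule changing /b/ to [p] in isolation.
Therefore /p/ is basic and [b] is derived by intervocalic voicing (voiceless stops become voiced between vowels).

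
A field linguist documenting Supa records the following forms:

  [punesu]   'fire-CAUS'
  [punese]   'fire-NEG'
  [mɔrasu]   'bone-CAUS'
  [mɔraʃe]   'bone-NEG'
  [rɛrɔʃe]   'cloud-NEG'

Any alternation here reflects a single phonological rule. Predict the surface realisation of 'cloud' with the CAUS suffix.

The root 'bone' surfaces as [mɔrasu] and [mɔraʃe], with a stem-final [s] ~ [ʃ] alternation.
If /s/ were underlying and a rule turned it into [ʃ] before the NEG suffix, 'fire' would also alternate; but it has [s] in both [punesu] and [punese].
Therefore /ʃ/ is basic and [s] is derived by depalatalization (palato-alveolar /ʃ/ becomes [s] when no front vowel follows).
The one attested form of 'cloud', [rɛrɔʃe], shows underlying /rɛrɔʃ/. Applying the same rule when no front vowel follows gives [rɛrɔsu].

[rɛrɔsu]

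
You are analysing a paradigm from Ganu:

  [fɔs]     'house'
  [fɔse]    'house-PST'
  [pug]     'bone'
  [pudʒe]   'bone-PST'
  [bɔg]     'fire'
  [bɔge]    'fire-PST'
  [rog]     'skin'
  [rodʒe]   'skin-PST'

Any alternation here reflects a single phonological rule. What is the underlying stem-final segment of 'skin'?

The root 'skin' surfaces as [rog] and [rodʒe], with a stem-final [g] ~ [dʒ] alternation.
The stem 'fire' ([bɔg], [bɔge]) shows [g] unchanged in both environments, so [g] cannot be basic with [dʒ] derived before the PST suffix.
Therefore /dʒ/ is basic and [g] is derived by depalatalization (palato-alveolar /dʒ/ becomes [g] when no front vowel follows).

/dʒ/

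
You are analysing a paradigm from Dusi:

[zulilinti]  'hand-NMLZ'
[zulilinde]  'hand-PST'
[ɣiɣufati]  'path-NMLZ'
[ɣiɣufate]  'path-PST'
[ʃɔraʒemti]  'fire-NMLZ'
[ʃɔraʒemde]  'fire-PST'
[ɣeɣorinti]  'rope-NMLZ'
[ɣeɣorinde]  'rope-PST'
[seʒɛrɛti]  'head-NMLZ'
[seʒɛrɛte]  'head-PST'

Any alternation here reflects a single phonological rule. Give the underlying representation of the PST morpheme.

/-de/

The PST suffix surfaces as [-de] and [-te], depending on the final segment of the stem.
By contrast the NMLZ suffix keeps its initial [t] throughout — that segment must be underlying.
So the underlying form is /-de/, and voiced stops become voiceless after a vowel.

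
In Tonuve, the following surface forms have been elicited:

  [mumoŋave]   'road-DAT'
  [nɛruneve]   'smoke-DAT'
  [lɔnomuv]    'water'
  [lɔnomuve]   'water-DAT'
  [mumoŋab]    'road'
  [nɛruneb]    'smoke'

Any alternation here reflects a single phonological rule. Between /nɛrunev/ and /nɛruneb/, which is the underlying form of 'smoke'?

/nɛruneb/

The root 'smoke' surfaces as [nɛruneb] and [nɛruneve], with a stem-final [b] ~ [v] alternation.
If /v/ were underlying and a rule turned it into [b] in isolation, 'water' would also alternate; but it has [v] in both [lɔnomuv] and [lɔnomuve].
Therefore /b/ is basic and [v] is derived by intervocalic spirantization (voiced stops become fricatives between vowels).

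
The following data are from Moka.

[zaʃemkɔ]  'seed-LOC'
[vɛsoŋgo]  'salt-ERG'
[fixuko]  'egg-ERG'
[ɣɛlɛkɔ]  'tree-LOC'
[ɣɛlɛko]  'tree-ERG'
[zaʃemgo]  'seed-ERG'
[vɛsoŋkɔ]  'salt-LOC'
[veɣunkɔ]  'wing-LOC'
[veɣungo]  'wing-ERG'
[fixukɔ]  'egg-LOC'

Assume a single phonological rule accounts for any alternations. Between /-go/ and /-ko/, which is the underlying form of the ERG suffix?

/-go/

The ERG suffix surfaces as [-go] and [-ko], depending on the final segment of the stem.
By contrast the LOC suffix keeps its initial [k] throughout — that segment must be underlying.
So the underlying form is /-go/, and voiced stops become voiceless after a vowel.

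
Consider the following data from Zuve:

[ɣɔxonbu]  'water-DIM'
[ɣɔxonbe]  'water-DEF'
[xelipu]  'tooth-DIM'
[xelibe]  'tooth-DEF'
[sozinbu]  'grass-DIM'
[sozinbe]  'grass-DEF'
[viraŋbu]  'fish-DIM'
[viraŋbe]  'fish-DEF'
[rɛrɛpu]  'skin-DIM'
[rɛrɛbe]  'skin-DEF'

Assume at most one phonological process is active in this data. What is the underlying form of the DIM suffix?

The DIM suffix surfaces as [-bu] and [-pu], depending on the final segment of the stem.
The DEF suffix, which begins with [b], is invariant after every stem; so [b] is not altered by any rule here.
The DIM suffix is therefore /-pu/ underlyingly, with post-nasal voicing: voiceless stops become voiced after a nasal.

/-pu/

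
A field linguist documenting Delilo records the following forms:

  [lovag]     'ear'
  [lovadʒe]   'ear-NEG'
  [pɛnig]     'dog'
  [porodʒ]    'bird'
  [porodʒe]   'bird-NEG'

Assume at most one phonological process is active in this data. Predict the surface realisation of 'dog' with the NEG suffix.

The stem for 'ear' ends in [g] in [lovag] but [dʒ] in [lovadʒe].
The stem 'bird' ([porodʒ], [porodʒe]) shows [dʒ] unchanged in both environments, so [dʒ] cannot be basic with [g] derived in isolation.
The underlying segment must be /g/; /g/ becomes palato-alveolar [dʒ] before a front vowel, yielding [dʒ] there.
From [pɛnig] the stem 'dog' is /pɛnig/; before a front vowel this yields [pɛnidʒe].

[pɛnidʒe]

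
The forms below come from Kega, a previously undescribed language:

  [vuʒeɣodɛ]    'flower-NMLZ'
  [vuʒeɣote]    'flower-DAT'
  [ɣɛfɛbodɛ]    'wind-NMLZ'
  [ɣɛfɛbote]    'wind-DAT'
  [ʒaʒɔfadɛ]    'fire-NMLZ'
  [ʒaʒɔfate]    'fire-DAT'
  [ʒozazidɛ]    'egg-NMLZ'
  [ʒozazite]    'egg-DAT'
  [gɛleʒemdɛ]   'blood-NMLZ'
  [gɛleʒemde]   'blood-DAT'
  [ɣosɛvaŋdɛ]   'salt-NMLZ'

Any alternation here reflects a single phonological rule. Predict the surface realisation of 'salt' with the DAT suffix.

The DAT suffix surfaces as [-de] and [-te], depending on the final segment of the stem.
By contrast the NMLZ suffix keeps its initial [d] throughout — that segment must be underlying.
So the underlying form is /-te/, and voiceless stops become voiced after a nasal.
After 'salt', which ends in a nasal, the suffix surfaces as [-de], giving [ɣosɛvaŋde].

[ɣosɛvaŋde]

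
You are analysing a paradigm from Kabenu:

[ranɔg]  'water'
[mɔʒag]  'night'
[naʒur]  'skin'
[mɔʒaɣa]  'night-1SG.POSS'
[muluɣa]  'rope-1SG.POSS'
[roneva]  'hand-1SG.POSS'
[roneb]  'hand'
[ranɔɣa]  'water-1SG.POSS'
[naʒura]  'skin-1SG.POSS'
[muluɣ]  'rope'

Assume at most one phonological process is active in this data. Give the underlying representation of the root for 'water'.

/ranɔg/

The root 'water' surfaces as [ranɔg] and [ranɔɣa], with a stem-final [g] ~ [ɣ] alternation.
Compare 'rope', with invariant [ɣ] in [muluɣ] and [muluɣa]: an analysis with underlying /ɣ/ and a rule producing [g] in isolation would wrongly predict alternation here too.
The alternation reflects intervocalic spirantization: voiced stops become fricatives between vowels. /g/ is underlying.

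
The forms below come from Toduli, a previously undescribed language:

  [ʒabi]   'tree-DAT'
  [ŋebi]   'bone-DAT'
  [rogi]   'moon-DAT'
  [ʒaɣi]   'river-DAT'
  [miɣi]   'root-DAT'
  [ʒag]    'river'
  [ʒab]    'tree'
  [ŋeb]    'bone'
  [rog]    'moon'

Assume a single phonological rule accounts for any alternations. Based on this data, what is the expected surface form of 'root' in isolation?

[mig]

In [ʒag] and [ʒaɣi] the final segment of 'river' alternates: [g] ~ [ɣ].
But 'moon' keeps [g] in both environments ([rog], [rogi]), so there is no rule changing /g/ to [ɣ] before the DAT suffix.
Therefore /ɣ/ is basic and [g] is derived by word-final hardening (voiced fricatives become stops word-finally).
The one attested form of 'root', [miɣi], shows underlying /miɣ/. Applying the same rule word-finally gives [mig].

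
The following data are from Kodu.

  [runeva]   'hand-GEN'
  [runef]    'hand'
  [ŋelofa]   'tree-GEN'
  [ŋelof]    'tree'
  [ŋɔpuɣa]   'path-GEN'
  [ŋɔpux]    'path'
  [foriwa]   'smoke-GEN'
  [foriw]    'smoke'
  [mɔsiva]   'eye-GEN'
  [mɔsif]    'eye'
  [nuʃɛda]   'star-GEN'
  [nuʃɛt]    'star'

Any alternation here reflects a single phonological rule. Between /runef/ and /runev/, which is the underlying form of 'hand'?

The stem for 'hand' ends in [v] in [runeva] but [f] in [runef].
But 'tree' keeps [f] in both environments ([ŋelofa], [ŋelof]), so there is no rule changing /f/ to [v] before the GEN suffix.
The alternation reflects word-final obstruent devoicing: voiced obstruents become voiceless word-finally. /v/ is underlying.

/runev/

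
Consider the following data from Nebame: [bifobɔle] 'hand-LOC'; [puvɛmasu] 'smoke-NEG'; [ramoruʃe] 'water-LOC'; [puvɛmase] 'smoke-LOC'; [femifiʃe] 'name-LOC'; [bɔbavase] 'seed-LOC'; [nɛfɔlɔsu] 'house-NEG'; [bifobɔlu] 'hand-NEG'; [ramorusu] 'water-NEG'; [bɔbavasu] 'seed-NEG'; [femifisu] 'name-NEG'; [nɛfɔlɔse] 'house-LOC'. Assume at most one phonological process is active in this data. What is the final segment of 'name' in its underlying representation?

'name' shows [ʃ] ~ [s] at the end of the stem ([femifiʃe] vs [femifisu]).
The stem 'seed' ([bɔbavase], [bɔbavasu]) shows [s] unchanged in both environments, so [s] cannot be basic with [ʃ] derived before the LOC suffix.
Therefore /ʃ/ is basic and [s] is derived by depalatalization (palato-alveolar /ʃ/ becomes [s] when no front vowel follows).

/ʃ/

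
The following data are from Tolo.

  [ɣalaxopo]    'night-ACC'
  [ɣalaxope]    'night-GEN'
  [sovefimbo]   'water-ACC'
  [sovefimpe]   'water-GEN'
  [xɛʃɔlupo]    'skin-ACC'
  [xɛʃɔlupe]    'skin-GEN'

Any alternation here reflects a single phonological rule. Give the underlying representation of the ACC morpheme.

/-bo/

The ACC suffix surfaces as [-bo] and [-po], depending on the final segment of the stem.
By contrast the GEN suffix keeps its initial [p] throughout — that segment must be underlying.
The ACC suffix is therefore /-bo/ underlyingly, with post-vocalic devoicing: voiced stops become voiceless after a vowel.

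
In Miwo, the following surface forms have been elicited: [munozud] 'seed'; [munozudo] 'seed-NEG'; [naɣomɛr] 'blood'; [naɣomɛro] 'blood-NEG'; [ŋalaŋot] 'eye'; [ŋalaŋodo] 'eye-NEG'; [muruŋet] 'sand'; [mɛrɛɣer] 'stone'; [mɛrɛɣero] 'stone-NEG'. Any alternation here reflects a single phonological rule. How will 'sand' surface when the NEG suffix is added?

[muruŋedo]

In [ŋalaŋot] and [ŋalaŋodo] the final segment of 'eye' alternates: [t] ~ [d].
If /d/ were underlying and a rule turned it into [t] in isolation, 'seed' would also alternate; but it has [d] in both [munozud] and [munozudo].
The alternation reflects intervocalic voicing: voiceless stops become voiced between vowels. /t/ is underlying.
The one attested form of 'sand', [muruŋet], shows underlying /muruŋet/. Applying the same rule between vowels gives [muruŋedo].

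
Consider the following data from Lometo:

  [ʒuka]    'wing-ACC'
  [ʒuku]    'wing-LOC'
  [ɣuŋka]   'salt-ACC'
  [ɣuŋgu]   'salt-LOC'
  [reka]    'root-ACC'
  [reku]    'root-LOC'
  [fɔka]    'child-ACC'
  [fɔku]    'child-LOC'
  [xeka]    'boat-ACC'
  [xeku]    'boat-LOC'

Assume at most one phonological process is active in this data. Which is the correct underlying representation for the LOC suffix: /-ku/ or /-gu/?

/-gu/

The LOC morpheme has two allomorphs, [-gu] and [-ku].
The ACC suffix, which begins with [k], is invariant after every stem; so [k] is not altered by any rule here.
So the underlying form is /-gu/, and voiced stops become voiceless after a vowel.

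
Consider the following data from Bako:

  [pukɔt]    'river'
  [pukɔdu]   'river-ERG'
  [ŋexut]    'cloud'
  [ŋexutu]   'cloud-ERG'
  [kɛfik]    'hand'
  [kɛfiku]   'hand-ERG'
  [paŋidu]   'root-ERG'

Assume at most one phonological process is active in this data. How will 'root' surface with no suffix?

[paŋit]

'river' shows [t] ~ [d] at the end of the stem ([pukɔt] vs [pukɔdu]).
Compare 'cloud', with invariant [t] in [ŋexut] and [ŋexutu]: an analysis with underlying /t/ and a rule producing [d] before the ERG suffix would wrongly predict alternation here too.
The underlying segment must be /d/; voiced obstruents become voiceless word-finally, yielding [t] there.
The one attested form of 'root', [paŋidu], shows underlying /paŋid/. Applying the same rule word-finally gives [paŋit].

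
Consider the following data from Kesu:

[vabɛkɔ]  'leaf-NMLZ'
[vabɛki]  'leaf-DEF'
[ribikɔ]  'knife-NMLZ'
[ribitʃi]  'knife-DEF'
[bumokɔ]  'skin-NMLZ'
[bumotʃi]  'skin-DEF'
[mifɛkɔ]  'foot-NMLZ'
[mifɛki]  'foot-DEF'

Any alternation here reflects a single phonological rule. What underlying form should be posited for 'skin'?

In [bumokɔ] and [bumotʃi] the final segment of 'skin' alternates: [k] ~ [tʃ].
If /k/ were underlying and a rule turned it into [tʃ] before the DEF suffix, 'foot' would also alternate; but it has [k] in both [mifɛkɔ] and [mifɛki].
Therefore /tʃ/ is basic and [k] is derived by depalatalization (palato-alveolar /tʃ/ becomes [k] when no front vowel follows).

/bumotʃ/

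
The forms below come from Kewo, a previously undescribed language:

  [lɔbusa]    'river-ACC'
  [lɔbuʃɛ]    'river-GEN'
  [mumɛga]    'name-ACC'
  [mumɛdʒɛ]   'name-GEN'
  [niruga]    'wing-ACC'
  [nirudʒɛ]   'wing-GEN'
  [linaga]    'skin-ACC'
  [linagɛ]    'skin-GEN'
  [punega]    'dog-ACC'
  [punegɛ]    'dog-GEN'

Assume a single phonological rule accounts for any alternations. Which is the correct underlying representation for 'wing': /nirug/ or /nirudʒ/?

In [niruga] and [nirudʒɛ] the final segment of 'wing' alternates: [g] ~ [dʒ].
Compare 'skin', with invariant [g] in [linaga] and [linagɛ]: an analysis with underlying /g/ and a rule producing [dʒ] before the GEN suffix would wrongly predict alternation here too.
Therefore /dʒ/ is basic and [g] is derived by depalatalization (palato-alveolar /dʒ/ and /ʃ/ become [g] and [s] when no front vowel follows).

/nirudʒ/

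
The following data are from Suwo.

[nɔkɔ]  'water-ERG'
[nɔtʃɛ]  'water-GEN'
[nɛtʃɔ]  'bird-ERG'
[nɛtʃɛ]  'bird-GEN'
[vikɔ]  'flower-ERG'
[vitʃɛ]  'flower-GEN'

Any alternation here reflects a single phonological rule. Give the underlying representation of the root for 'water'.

The root 'water' surfaces as [nɔkɔ] and [nɔtʃɛ], with a stem-final [k] ~ [tʃ] alternation.
If /tʃ/ were underlying and a rule turned it into [k] before the ERG suffix, 'bird' would also alternate; but it has [tʃ] in both [nɛtʃɔ] and [nɛtʃɛ].
So /k/ is underlying, and a rule of palatalization before a front vowel — /k/ becomes palato-alveolar [tʃ] before a front vowel — gives [tʃ].

/nɔk/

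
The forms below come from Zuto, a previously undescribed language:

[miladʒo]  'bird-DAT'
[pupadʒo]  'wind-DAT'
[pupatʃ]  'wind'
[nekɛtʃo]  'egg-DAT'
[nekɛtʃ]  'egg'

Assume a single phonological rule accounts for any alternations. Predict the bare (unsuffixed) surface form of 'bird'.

The stem for 'wind' ends in [dʒ] in [pupadʒo] but [tʃ] in [pupatʃ].
Compare 'egg', with invariant [tʃ] in [nekɛtʃo] and [nekɛtʃ]: an analysis with underlying /tʃ/ and a rule producing [dʒ] before the DAT suffix would wrongly predict alternation here too.
Therefore /dʒ/ is basic and [tʃ] is derived by word-final obstruent devoicing (voiced obstruents become voiceless word-finally).
From [miladʒo] the stem 'bird' is /miladʒ/; word-finally this yields [milatʃ].

[milatʃ]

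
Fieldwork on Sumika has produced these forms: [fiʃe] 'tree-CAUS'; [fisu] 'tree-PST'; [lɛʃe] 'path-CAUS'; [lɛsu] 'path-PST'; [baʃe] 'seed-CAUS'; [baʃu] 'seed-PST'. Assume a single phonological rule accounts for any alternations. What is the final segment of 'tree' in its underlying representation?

The stem for 'tree' ends in [ʃ] in [fiʃe] but [s] in [fisu].
But 'seed' keeps [ʃ] in both environments ([baʃe], [baʃu]), so there is no rule changing /ʃ/ to [s] before the PST suffix.
The underlying segment must be /s/; /s/ becomes palato-alveolar [ʃ] before a front vowel, yielding [ʃ] there.

/s/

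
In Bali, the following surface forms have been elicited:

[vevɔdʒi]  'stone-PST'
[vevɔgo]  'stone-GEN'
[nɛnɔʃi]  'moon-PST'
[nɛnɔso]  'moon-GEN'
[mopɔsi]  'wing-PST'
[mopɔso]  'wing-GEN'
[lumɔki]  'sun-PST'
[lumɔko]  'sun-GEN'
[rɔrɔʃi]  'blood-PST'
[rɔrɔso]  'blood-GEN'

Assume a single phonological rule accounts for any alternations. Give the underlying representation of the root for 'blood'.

/rɔrɔʃ/

'blood' shows [ʃ] ~ [s] at the end of the stem ([rɔrɔʃi] vs [rɔrɔso]).
The stem 'wing' ([mopɔsi], [mopɔso]) shows [s] unchanged in both environments, so [s] cannot be basic with [ʃ] derived before the PST suffix.
Therefore /ʃ/ is basic and [s] is derived by depalatalization (palato-alveolar /dʒ/ and /ʃ/ become [g] and [s] when no front vowel follows).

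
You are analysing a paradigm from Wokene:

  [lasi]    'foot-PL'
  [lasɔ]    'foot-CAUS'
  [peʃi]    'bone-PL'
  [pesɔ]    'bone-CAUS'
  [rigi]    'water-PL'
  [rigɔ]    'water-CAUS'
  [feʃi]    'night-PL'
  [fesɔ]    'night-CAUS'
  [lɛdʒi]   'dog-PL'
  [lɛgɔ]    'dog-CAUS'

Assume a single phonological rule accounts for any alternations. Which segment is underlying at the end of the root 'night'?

'night' shows [ʃ] ~ [s] at the end of the stem ([feʃi] vs [fesɔ]).
The stem 'foot' ([lasi], [lasɔ]) shows [s] unchanged in both environments, so [s] cannot be basic with [ʃ] derived before the PL suffix.
The underlying segment must be /ʃ/; palato-alveolar /dʒ/ and /ʃ/ become [g] and [s] when no front vowel follows, yielding [s] there.

/ʃ/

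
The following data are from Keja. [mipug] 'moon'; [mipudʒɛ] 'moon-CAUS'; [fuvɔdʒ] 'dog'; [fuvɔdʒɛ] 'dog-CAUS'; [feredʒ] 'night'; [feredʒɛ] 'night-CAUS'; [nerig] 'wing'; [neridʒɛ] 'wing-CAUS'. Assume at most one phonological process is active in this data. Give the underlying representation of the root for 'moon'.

The root 'moon' surfaces as [mipug] and [mipudʒɛ], with a stem-final [g] ~ [dʒ] alternation.
But 'night' keeps [dʒ] in both environments ([feredʒ], [feredʒɛ]), so there is no rule changing /dʒ/ to [g] in isolation.
So /g/ is underlying, and a rule of palatalization before a front vowel — /g/ becomes palato-alveolar [dʒ] before a front vowel — gives [dʒ].
So 'moon' = /mipug/.

/mipug/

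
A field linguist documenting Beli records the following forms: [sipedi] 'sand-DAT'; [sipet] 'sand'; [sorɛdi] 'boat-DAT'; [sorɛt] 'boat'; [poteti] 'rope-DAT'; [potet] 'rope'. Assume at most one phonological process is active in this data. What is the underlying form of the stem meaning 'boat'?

The root 'boat' surfaces as [sorɛdi] and [sorɛt], with a stem-final [d] ~ [t] alternation.
If /t/ were underlying and a rule turned it into [d] before the DAT suffix, 'rope' would also alternate; but it has [t] in both [poteti] and [potet].
The underlying segment must be /d/; voiced obstruents become voiceless word-finally, yielding [t] there.
So 'boat' = /sorɛd/.

/sorɛd/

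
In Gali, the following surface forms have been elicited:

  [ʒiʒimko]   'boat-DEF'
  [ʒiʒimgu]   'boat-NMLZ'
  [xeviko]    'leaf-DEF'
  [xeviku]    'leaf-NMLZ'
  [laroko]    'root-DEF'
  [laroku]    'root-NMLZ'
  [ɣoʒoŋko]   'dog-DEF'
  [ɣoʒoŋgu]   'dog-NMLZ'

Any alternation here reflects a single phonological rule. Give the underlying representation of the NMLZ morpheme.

The NMLZ suffix surfaces as [-gu] and [-ku], depending on the final segment of the stem.
By contrast the DEF suffix keeps its initial [k] throughout — that segment must be underlying.
So the underlying form is /-gu/, and voiced stops become voiceless after a vowel.

/-gu/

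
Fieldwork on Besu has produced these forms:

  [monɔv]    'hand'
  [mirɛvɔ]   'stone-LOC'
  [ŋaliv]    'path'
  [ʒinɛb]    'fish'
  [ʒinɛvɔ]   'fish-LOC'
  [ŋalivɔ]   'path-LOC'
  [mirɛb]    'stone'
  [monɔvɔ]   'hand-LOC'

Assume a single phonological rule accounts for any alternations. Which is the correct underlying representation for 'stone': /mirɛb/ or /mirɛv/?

The root 'stone' surfaces as [mirɛvɔ] and [mirɛb], with a stem-final [v] ~ [b] alternation.
Compare 'path', with invariant [v] in [ŋalivɔ] and [ŋaliv]: an analysis with underlying /v/ and a rule producing [b] in isolation would wrongly predict alternation here too.
Therefore /b/ is basic and [v] is derived by intervocalic spirantization (voiced stops become fricatives between vowels).

/mirɛb/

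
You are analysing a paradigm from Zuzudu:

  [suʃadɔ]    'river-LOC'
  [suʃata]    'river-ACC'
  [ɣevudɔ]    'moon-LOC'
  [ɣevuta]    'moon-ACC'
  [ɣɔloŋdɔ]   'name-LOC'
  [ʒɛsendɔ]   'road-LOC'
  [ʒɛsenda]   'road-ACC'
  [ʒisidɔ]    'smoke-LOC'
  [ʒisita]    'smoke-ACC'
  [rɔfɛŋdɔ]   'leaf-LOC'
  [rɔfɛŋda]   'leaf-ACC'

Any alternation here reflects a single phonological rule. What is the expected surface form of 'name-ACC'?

[ɣɔloŋda]

The ACC morpheme has two allomorphs, [-da] and [-ta].
By contrast the LOC suffix keeps its initial [d] throughout — that segment must be underlying.
The ACC suffix is therefore /-ta/ underlyingly, with post-nasal voicing: voiceless stops become voiced after a nasal.
After 'name', which ends in a nasal, the suffix surfaces as [-da], giving [ɣɔloŋda].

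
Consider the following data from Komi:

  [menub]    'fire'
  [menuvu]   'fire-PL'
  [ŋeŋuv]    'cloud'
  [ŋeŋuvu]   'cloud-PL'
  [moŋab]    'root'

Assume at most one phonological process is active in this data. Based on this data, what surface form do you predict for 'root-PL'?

[moŋavu]

The root 'fire' surfaces as [menub] and [menuvu], with a stem-final [b] ~ [v] alternation.
The stem 'cloud' ([ŋeŋuv], [ŋeŋuvu]) shows [v] unchanged in both environments, so [v] cannot be basic with [b] derived in isolation.
So /b/ is underlying, and a rule of intervocalic spirantization — voiced stops become fricatives between vowels — gives [v].
From [moŋab] the stem 'root' is /moŋab/; between vowels this yields [moŋavu].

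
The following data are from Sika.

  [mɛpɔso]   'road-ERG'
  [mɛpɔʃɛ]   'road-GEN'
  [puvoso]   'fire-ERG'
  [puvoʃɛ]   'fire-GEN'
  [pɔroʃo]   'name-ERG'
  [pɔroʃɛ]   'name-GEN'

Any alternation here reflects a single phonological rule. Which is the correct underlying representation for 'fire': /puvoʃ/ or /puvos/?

The root 'fire' surfaces as [puvoso] and [puvoʃɛ], with a stem-final [s] ~ [ʃ] alternation.
But 'name' keeps [ʃ] in both environments ([pɔroʃo], [pɔroʃɛ]), so there is no rule changing /ʃ/ to [s] before the ERG suffix.
So /s/ is underlying, and a rule of palatalization before a front vowel — /s/ becomes palato-alveolar [ʃ] before a front vowel — gives [ʃ].

/puvos/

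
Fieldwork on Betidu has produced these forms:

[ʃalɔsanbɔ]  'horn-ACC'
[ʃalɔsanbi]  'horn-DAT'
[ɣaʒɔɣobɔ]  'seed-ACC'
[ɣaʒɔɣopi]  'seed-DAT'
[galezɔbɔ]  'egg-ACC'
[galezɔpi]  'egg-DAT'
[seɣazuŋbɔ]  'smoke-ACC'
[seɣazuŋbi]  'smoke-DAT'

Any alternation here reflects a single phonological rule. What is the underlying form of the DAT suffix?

The DAT morpheme has two allomorphs, [-bi] and [-pi].
The ACC suffix, which begins with [b], is invariant after every stem; so [b] is not altered by any rule here.
The DAT suffix is therefore /-pi/ underlyingly, with post-nasal voicing: voiceless stops become voiced after a nasal.

/-pi/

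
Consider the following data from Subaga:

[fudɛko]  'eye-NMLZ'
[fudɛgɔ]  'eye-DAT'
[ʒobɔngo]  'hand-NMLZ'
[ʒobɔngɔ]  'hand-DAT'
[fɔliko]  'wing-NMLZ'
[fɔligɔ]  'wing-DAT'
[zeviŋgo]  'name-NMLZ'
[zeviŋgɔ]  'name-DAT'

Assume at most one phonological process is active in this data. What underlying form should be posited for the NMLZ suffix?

/-ko/

The NMLZ suffix surfaces as [-go] and [-ko], depending on the final segment of the stem.
By contrast the DAT suffix keeps its initial [g] throughout — that segment must be underlying.
So the underlying form is /-ko/, and voiceless stops become voiced after a nasal.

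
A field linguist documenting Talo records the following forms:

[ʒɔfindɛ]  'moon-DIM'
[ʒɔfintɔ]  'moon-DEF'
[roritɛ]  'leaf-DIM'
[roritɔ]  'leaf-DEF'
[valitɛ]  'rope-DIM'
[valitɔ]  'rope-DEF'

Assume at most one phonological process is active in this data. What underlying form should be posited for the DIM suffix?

/-dɛ/

The DIM morpheme has two allomorphs, [-dɛ] and [-tɛ].
By contrast the DEF suffix keeps its initial [t] throughout — that segment must be underlying.
So the underlying form is /-dɛ/, and voiced stops become voiceless after a vowel.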